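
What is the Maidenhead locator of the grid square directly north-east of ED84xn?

Longitude subsquare x = 23; +1 → 24, wraps to 0 = a, carry into square.
Longitude square 8; +1 → 9.
Latitude subsquare n = 13; +1 → 14 = o.

ED94ao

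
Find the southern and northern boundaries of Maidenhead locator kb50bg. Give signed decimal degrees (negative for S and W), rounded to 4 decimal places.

-79.7500, -79.7083

Field K=10, B=1: +10·20° lon, +1·10° lat → SW at lon 20°, lat -80°.
Square 5, 0: +5·2° lon, +0·1° lat → SW at lon 30°, lat -80°.
Subsquare b=1, g=6: +1·0.0833333° lon, +6·0.0416667° lat → SW at lon 30.0833°, lat -79.75°.
Cell spans 0.0833333° lon × 0.0416667° lat.
south -79.7500, north -79.7083.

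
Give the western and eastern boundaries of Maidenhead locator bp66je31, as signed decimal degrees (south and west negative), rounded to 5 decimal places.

-147.22500, -147.21667

Field B=1, P=15: +1·20° lon, +15·10° lat → SW at lon -160°, lat 60°.
Square 6, 6: +6·2° lon, +6·1° lat → SW at lon -148°, lat 66°.
Subsquare j=9, e=4: +9·0.0833333° lon, +4·0.0416667° lat → SW at lon -147.25°, lat 66.1667°.
Extended square 3, 1: +3·0.00833333° lon, +1·0.00416667° lat → SW at lon -147.225°, lat 66.1708°.
Cell spans 0.00833333° lon × 0.00416667° lat.
west -147.22500, east -147.21667.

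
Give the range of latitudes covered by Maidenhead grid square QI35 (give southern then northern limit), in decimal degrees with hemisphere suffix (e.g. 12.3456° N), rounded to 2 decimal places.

Field Q=16, I=8: +16·20° lon, +8·10° lat → SW at lon 140°, lat -10°.
Square 3, 5: +3·2° lon, +5·1° lat → SW at lon 146°, lat -5°.
Cell spans 2° lon × 1° lat.
south 5.00° S, north 4.00° S.

5.00° S, 4.00° S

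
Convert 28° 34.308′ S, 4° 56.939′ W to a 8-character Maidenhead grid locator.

Offset from 180°W / 90°S: lon 175.05102°, lat 61.42820°.
Field: lon ⌊175.05102/20⌋ = 8 → I; lat ⌊61.42820/10⌋ = 6 → G.
Square: lon ⌊15.05102/2⌋ = 7; lat ⌊1.42820/1⌋ = 1.
Subsquare: lon ⌊1.05102/0.0833333⌋ = 12 → m; lat ⌊0.42820/0.0416667⌋ = 10 → k.
Extended square: lon ⌊0.05102/0.00833333⌋ = 6; lat ⌊0.01153/0.00416667⌋ = 2.

IG71mk62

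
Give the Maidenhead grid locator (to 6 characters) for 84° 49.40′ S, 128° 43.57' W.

CA55pe

Add 180° to longitude and 90° to latitude: 51.2738, 5.1767.
Field: 51.2738/20 → 2 → C, 5.1767/10 → 0 → A; chars CA.
Square: 11.2738/2 → 5, 5.1767/1 → 5; chars 55.
Subsquare: 1.2738/0.0833333 → 15 → p, 0.1767/0.0416667 → 4 → e; chars pe.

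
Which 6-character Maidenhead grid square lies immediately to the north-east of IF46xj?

Longitude subsquare x = 23; +1 → 24, wraps to 0 = a, carry into square.
Longitude square 4; +1 → 5.
Latitude subsquare j = 9; +1 → 10 = k.

IF56ak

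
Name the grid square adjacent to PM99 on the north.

PN90

Latitude square 9; +1 → 10, wraps to 0, carry into field.
Latitude field M = 12; +1 → 13 = N.
The longitude characters are unchanged.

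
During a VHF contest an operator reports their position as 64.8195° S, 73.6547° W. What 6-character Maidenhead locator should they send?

FC35ee

Offset from 180°W / 90°S: lon 106.3453°, lat 25.1805°.
Field: 106.3453/20 → 5 → F, 25.1805/10 → 2 → C; chars FC.
Square: 6.3453/2 → 3, 5.1805/1 → 5; chars 35.
Subsquare: 0.3453/0.0833333 → 4 → e, 0.1805/0.0416667 → 4 → e; chars ee.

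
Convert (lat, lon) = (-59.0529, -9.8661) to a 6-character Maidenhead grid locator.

ID50bw

Add 180° to longitude and 90° to latitude: 170.1339, 30.9471.
Field: lon ⌊170.1339/20⌋ = 8 → I; lat ⌊30.9471/10⌋ = 3 → D.
Square: lon ⌊10.1339/2⌋ = 5; lat ⌊0.9471/1⌋ = 0.
Subsquare: lon ⌊0.1339/0.0833333⌋ = 1 → b; lat ⌊0.9471/0.0416667⌋ = 22 → w.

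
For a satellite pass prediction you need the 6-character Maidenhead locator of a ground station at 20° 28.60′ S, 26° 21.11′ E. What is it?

KG39em

Shift to the Maidenhead origin (180°W, 90°S): lon 206.3518, lat 69.5233.
Field: lon ⌊206.3518/20⌋ = 10 → K; lat ⌊69.5233/10⌋ = 6 → G.
Square: lon ⌊6.3518/2⌋ = 3; lat ⌊9.5233/1⌋ = 9.
Subsquare: lon ⌊0.3518/0.0833333⌋ = 4 → e; lat ⌊0.5233/0.0416667⌋ = 12 → m.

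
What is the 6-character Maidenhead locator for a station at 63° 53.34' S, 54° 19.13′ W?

GC26uc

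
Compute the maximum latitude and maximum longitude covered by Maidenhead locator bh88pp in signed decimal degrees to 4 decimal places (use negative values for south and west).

Field B=1, H=7: +1·20° lon, +7·10° lat → SW at lon -160°, lat -20°.
Square 8, 8: +8·2° lon, +8·1° lat → SW at lon -144°, lat -12°.
Subsquare p=15, p=15: +15·0.0833333° lon, +15·0.0416667° lat → SW at lon -142.75°, lat -11.375°.
Cell spans 0.0833333° lon × 0.0416667° lat. NE corner is SW corner plus one full cell.
latitude -11.3333, longitude -142.6667.

-11.3333, -142.6667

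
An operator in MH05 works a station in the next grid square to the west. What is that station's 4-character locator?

Longitude square 0; −1 → -1, wraps to 9, carry into field.
Longitude field M = 12; −1 → 11 = L.
The latitude characters are unchanged.

LH95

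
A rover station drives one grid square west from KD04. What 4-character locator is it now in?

JD94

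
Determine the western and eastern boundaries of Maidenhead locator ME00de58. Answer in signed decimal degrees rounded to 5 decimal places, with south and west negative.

Field M=12, E=4: +12·20° lon, +4·10° lat → SW at lon 60°, lat -50°.
Square 0, 0: +0·2° lon, +0·1° lat → SW at lon 60°, lat -50°.
Subsquare d=3, e=4: +3·0.0833333° lon, +4·0.0416667° lat → SW at lon 60.25°, lat -49.8333°.
Extended square 5, 8: +5·0.00833333° lon, +8·0.00416667° lat → SW at lon 60.2917°, lat -49.8°.
Cell spans 0.00833333° lon × 0.00416667° lat.
west 60.29167, east 60.30000.

60.29167, 60.30000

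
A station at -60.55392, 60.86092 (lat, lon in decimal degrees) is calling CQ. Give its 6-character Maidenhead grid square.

Add 180° to longitude and 90° to latitude: 240.8609, 29.4461.
Field: 240.8609/20 → 12 → M, 29.4461/10 → 2 → C; chars MC.
Square: 0.8609/2 → 0, 9.4461/1 → 9; chars 09.
Subsquare: 0.8609/0.0833333 → 10 → k, 0.4461/0.0416667 → 10 → k; chars kk.

MC09kk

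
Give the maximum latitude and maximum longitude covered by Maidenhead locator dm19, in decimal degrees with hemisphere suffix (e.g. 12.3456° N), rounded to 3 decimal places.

40.000° N, 116.000° W

Field D=3, M=12: +3·20° lon, +12·10° lat → SW at lon -120°, lat 30°.
Square 1, 9: +1·2° lon, +9·1° lat → SW at lon -118°, lat 39°.
Cell spans 2° lon × 1° lat. NE corner is SW corner plus one full cell.
latitude 40.000° N, longitude 116.000° W.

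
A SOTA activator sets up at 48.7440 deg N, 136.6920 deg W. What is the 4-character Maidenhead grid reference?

CN18

Offset from 180°W / 90°S: lon 43.31°, lat 138.74°.
Field: 43.31/20 → 2 → C, 138.74/10 → 13 → N; chars CN.
Square: 3.31/2 → 1, 8.74/1 → 8; chars 18.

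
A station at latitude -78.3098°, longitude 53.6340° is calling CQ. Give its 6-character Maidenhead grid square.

Offset from 180°W / 90°S: lon 233.6340°, lat 11.6902°.
Field: 233.6340/20 → 11 → L, 11.6902/10 → 1 → B; chars LB.
Square: 13.6340/2 → 6, 1.6902/1 → 1; chars 61.
Subsquare: 1.6340/0.0833333 → 19 → t, 0.6902/0.0416667 → 16 → q; chars tq.

LB61tq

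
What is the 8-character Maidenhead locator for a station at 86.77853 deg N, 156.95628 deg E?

Offset from 180°W / 90°S: lon 336.95628°, lat 176.77853°.
Field: 336.95628/20 → 16 → Q, 176.77853/10 → 17 → R; chars QR.
Square: 16.95628/2 → 8, 6.77853/1 → 6; chars 86.
Subsquare: 0.95628/0.0833333 → 11 → l, 0.77853/0.0416667 → 18 → s; chars ls.
Extended square: 0.03961/0.00833333 → 4, 0.02853/0.00416667 → 6; chars 46.

QR86ls46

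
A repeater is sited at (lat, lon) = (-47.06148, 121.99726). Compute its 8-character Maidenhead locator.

Offset from 180°W / 90°S: lon 301.99726°, lat 42.93852°.
Field: lon ⌊301.99726/20⌋ = 15 → P; lat ⌊42.93852/10⌋ = 4 → E.
Square: lon ⌊1.99726/2⌋ = 0; lat ⌊2.93852/1⌋ = 2.
Subsquare: lon ⌊1.99726/0.0833333⌋ = 23 → x; lat ⌊0.93852/0.0416667⌋ = 22 → w.
Extended square: lon ⌊0.08059/0.00833333⌋ = 9; lat ⌊0.02185/0.00416667⌋ = 5.

PE02xw95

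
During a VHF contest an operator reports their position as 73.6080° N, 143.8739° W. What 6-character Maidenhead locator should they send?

BQ83bo

Shift to the Maidenhead origin (180°W, 90°S): lon 36.1261, lat 163.6080.
Field (20°×10°, letters A–R): 36.1261/20 → 1 → B, 163.6080/10 → 16 → Q; chars BQ.
Square (2°×1°, digits 0–9): 16.1261/2 → 8, 3.6080/1 → 3; chars 83.
Subsquare (5′×2.5′, letters a–x): 0.1261/0.0833333 → 1 → b, 0.6080/0.0416667 → 14 → o; chars bo.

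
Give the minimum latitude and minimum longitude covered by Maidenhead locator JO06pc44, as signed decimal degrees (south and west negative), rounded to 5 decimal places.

Field J=9, O=14: +9·20° lon, +14·10° lat → SW at lon 0°, lat 50°.
Square 0, 6: +0·2° lon, +6·1° lat → SW at lon 0°, lat 56°.
Subsquare p=15, c=2: +15·0.0833333° lon, +2·0.0416667° lat → SW at lon 1.25°, lat 56.0833°.
Extended square 4, 4: +4·0.00833333° lon, +4·0.00416667° lat → SW at lon 1.28333°, lat 56.1°.
latitude 56.10000, longitude 1.28333.

56.10000, 1.28333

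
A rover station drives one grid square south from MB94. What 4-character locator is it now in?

Latitude square 4; −1 → 3.
The longitude characters are unchanged.

MB93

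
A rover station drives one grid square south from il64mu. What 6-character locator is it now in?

IL64mt

Latitude subsquare u = 20; −1 → 19 = t.
The longitude characters are unchanged.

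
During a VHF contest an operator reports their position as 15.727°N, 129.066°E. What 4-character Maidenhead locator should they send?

PK45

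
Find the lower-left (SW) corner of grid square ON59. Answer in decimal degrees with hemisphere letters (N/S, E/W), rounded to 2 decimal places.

Field O=14, N=13: +14·20° lon, +13·10° lat → SW at lon 100°, lat 40°.
Square 5, 9: +5·2° lon, +9·1° lat → SW at lon 110°, lat 49°.
latitude 49.00° N, longitude 110.00° E.

49.00° N, 110.00° E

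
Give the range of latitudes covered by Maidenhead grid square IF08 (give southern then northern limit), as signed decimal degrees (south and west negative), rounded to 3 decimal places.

Field I=8, F=5: +8·20° lon, +5·10° lat → SW at lon -20°, lat -40°.
Square 0, 8: +0·2° lon, +8·1° lat → SW at lon -20°, lat -32°.
Cell spans 2° lon × 1° lat.
south -32.000, north -31.000.

-32.000, -31.000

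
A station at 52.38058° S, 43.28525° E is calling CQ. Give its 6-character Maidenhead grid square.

LD17po

Add 180° to longitude and 90° to latitude: 223.2852, 37.6194.
Field (20°×10°, letters A–R): 223.2852/20 → 11 → L, 37.6194/10 → 3 → D; chars LD.
Square (2°×1°, digits 0–9): 3.2852/2 → 1, 7.6194/1 → 7; chars 17.
Subsquare (5′×2.5′, letters a–x): 1.2852/0.0833333 → 15 → p, 0.6194/0.0416667 → 14 → o; chars po.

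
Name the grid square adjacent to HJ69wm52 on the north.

HJ69wm53

Latitude extended square 2; +1 → 3.
The longitude characters are unchanged.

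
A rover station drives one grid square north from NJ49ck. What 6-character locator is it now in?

NJ49cl

Latitude subsquare k = 10; +1 → 11 = l.
The longitude characters are unchanged.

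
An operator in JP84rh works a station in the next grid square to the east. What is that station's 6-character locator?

Longitude subsquare r = 17; +1 → 18 = s.
The latitude characters are unchanged.

JP84sh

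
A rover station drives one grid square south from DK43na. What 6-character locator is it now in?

DK42nx

Latitude subsquare a = 0; −1 → -1, wraps to 23 = x, carry into square.
Latitude square 3; −1 → 2.
The longitude characters are unchanged.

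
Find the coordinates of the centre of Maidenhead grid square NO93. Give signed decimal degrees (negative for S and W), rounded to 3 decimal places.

Field N=13, O=14: +13·20° lon, +14·10° lat → SW at lon 80°, lat 50°.
Square 9, 3: +9·2° lon, +3·1° lat → SW at lon 98°, lat 53°.
Cell spans 2° lon × 1° lat. Centre is SW corner plus half of each.
latitude 53.500, longitude 99.000.

53.500, 99.000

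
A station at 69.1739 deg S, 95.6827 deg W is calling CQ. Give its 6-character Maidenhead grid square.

EC20dt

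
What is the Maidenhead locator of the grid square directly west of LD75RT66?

Longitude extended square 6; −1 → 5.
The latitude characters are unchanged.

LD75rt56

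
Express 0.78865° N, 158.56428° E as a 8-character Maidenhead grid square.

Offset from 180°W / 90°S: lon 338.56428°, lat 90.78865°.
Field (20°×10°, letters A–R): lon ⌊338.56428/20⌋ = 16 → Q; lat ⌊90.78865/10⌋ = 9 → J.
Square (2°×1°, digits 0–9): lon ⌊18.56428/2⌋ = 9; lat ⌊0.78865/1⌋ = 0.
Subsquare (5′×2.5′, letters a–x): lon ⌊0.56428/0.0833333⌋ = 6 → g; lat ⌊0.78865/0.0416667⌋ = 18 → s.
Extended square (30″×15″, digits 0–9): lon ⌊0.06428/0.00833333⌋ = 7; lat ⌊0.03865/0.00416667⌋ = 9.

QJ90gs79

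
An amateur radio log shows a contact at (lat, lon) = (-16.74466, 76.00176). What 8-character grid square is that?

Offset from 180°W / 90°S: lon 256.00176°, lat 73.25534°.
Field: 256.00176/20 → 12 → M, 73.25534/10 → 7 → H; chars MH.
Square: 16.00176/2 → 8, 3.25534/1 → 3; chars 83.
Subsquare: 0.00176/0.0833333 → 0 → a, 0.25534/0.0416667 → 6 → g; chars ag.
Extended square: 0.00176/0.00833333 → 0, 0.00534/0.00416667 → 1; chars 01.

MH83ag01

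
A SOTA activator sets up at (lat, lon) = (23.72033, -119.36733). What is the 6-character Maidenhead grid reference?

DL03hr

Add 180° to longitude and 90° to latitude: 60.6327, 113.7203.
Field (20°×10°, letters A–R): lon ⌊60.6327/20⌋ = 3 → D; lat ⌊113.7203/10⌋ = 11 → L.
Square (2°×1°, digits 0–9): lon ⌊0.6327/2⌋ = 0; lat ⌊3.7203/1⌋ = 3.
Subsquare (5′×2.5′, letters a–x): lon ⌊0.6327/0.0833333⌋ = 7 → h; lat ⌊0.7203/0.0416667⌋ = 17 → r.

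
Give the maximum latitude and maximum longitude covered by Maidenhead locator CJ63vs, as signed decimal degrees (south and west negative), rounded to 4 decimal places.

Field C=2, J=9: +2·20° lon, +9·10° lat → SW at lon -140°, lat 0°.
Square 6, 3: +6·2° lon, +3·1° lat → SW at lon -128°, lat 3°.
Subsquare v=21, s=18: +21·0.0833333° lon, +18·0.0416667° lat → SW at lon -126.25°, lat 3.75°.
Cell spans 0.0833333° lon × 0.0416667° lat. NE corner is SW corner plus one full cell.
latitude 3.7917, longitude -126.1667.

3.7917, -126.1667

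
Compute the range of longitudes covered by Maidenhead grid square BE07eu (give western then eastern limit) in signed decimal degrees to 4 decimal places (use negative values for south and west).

-159.6667, -159.5833

Field B=1, E=4: +1·20° lon, +4·10° lat → SW at lon -160°, lat -50°.
Square 0, 7: +0·2° lon, +7·1° lat → SW at lon -160°, lat -43°.
Subsquare e=4, u=20: +4·0.0833333° lon, +20·0.0416667° lat → SW at lon -159.667°, lat -42.1667°.
Cell spans 0.0833333° lon × 0.0416667° lat.
west -159.6667, east -159.5833.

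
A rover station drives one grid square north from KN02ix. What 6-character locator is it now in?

Latitude subsquare x = 23; +1 → 24, wraps to 0 = a, carry into square.
Latitude square 2; +1 → 3.
The longitude characters are unchanged.

KN03ia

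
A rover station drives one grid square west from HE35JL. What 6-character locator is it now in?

HE35il

Longitude subsquare j = 9; −1 → 8 = i.
The latitude characters are unchanged.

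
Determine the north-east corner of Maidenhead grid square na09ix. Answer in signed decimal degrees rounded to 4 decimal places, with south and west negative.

-80.0000, 80.7500

Field N=13, A=0: +13·20° lon, +0·10° lat → SW at lon 80°, lat -90°.
Square 0, 9: +0·2° lon, +9·1° lat → SW at lon 80°, lat -81°.
Subsquare i=8, x=23: +8·0.0833333° lon, +23·0.0416667° lat → SW at lon 80.6667°, lat -80.0417°.
Cell spans 0.0833333° lon × 0.0416667° lat. NE corner is SW corner plus one full cell.
latitude -80.0000, longitude 80.7500.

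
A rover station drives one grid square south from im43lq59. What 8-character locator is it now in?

Latitude extended square 9; −1 → 8.
The longitude characters are unchanged.

IM43lq58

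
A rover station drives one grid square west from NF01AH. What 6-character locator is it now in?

Longitude subsquare a = 0; −1 → -1, wraps to 23 = x, carry into square.
Longitude square 0; −1 → -1, wraps to 9, carry into field.
Longitude field N = 13; −1 → 12 = M.
The latitude characters are unchanged.

MF91xh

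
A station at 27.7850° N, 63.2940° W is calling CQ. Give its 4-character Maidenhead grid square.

FL87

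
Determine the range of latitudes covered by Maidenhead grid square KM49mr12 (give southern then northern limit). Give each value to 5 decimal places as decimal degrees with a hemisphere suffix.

39.71667° N, 39.72083° N

Field K=10, M=12: +10·20° lon, +12·10° lat → SW at lon 20°, lat 30°.
Square 4, 9: +4·2° lon, +9·1° lat → SW at lon 28°, lat 39°.
Subsquare m=12, r=17: +12·0.0833333° lon, +17·0.0416667° lat → SW at lon 29°, lat 39.7083°.
Extended square 1, 2: +1·0.00833333° lon, +2·0.00416667° lat → SW at lon 29.0083°, lat 39.7167°.
Cell spans 0.00833333° lon × 0.00416667° lat.
south 39.71667° N, north 39.72083° N.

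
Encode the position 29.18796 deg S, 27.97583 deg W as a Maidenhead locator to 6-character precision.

HG60at

Offset from 180°W / 90°S: lon 152.0242°, lat 60.8120°.
Field: 152.0242/20 → 7 → H, 60.8120/10 → 6 → G; chars HG.
Square: 12.0242/2 → 6, 0.8120/1 → 0; chars 60.
Subsquare: 0.0242/0.0833333 → 0 → a, 0.8120/0.0416667 → 19 → t; chars at.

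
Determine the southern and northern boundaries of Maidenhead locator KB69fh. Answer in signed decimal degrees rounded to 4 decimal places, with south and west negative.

Field K=10, B=1: +10·20° lon, +1·10° lat → SW at lon 20°, lat -80°.
Square 6, 9: +6·2° lon, +9·1° lat → SW at lon 32°, lat -71°.
Subsquare f=5, h=7: +5·0.0833333° lon, +7·0.0416667° lat → SW at lon 32.4167°, lat -70.7083°.
Cell spans 0.0833333° lon × 0.0416667° lat.
south -70.7083, north -70.6667.

-70.7083, -70.6667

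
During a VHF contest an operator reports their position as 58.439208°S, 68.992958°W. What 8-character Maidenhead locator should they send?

Shift to the Maidenhead origin (180°W, 90°S): lon 111.00704, lat 31.56079.
Field (20°×10°, letters A–R): 111.00704/20 → 5 → F, 31.56079/10 → 3 → D; chars FD.
Square (2°×1°, digits 0–9): 11.00704/2 → 5, 1.56079/1 → 1; chars 51.
Subsquare (5′×2.5′, letters a–x): 1.00704/0.0833333 → 12 → m, 0.56079/0.0416667 → 13 → n; chars mn.
Extended square (30″×15″, digits 0–9): 0.00704/0.00833333 → 0, 0.01913/0.00416667 → 4; chars 04.

FD51mn04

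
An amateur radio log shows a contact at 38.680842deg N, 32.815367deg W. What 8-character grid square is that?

HM38oq23

Add 180° to longitude and 90° to latitude: 147.18463, 128.68084.
Field (20°×10°, letters A–R): lon ⌊147.18463/20⌋ = 7 → H; lat ⌊128.68084/10⌋ = 12 → M.
Square (2°×1°, digits 0–9): lon ⌊7.18463/2⌋ = 3; lat ⌊8.68084/1⌋ = 8.
Subsquare (5′×2.5′, letters a–x): lon ⌊1.18463/0.0833333⌋ = 14 → o; lat ⌊0.68084/0.0416667⌋ = 16 → q.
Extended square (30″×15″, digits 0–9): lon ⌊0.01797/0.00833333⌋ = 2; lat ⌊0.01418/0.00416667⌋ = 3.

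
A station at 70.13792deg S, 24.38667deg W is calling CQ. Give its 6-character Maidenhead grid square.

HB79tu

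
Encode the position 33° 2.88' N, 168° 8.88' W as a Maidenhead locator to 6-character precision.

Add 180° to longitude and 90° to latitude: 11.8520, 123.0480.
Field: lon ⌊11.8520/20⌋ = 0 → A; lat ⌊123.0480/10⌋ = 12 → M.
Square: lon ⌊11.8520/2⌋ = 5; lat ⌊3.0480/1⌋ = 3.
Subsquare: lon ⌊1.8520/0.0833333⌋ = 22 → w; lat ⌊0.0480/0.0416667⌋ = 1 → b.

AM53wb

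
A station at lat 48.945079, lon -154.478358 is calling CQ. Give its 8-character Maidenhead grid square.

Add 180° to longitude and 90° to latitude: 25.52164, 138.94508.
Field: 25.52164/20 → 1 → B, 138.94508/10 → 13 → N; chars BN.
Square: 5.52164/2 → 2, 8.94508/1 → 8; chars 28.
Subsquare: 1.52164/0.0833333 → 18 → s, 0.94508/0.0416667 → 22 → w; chars sw.
Extended square: 0.02164/0.00833333 → 2, 0.02841/0.00416667 → 6; chars 26.

BN28sw26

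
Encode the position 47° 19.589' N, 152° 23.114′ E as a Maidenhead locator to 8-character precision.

Add 180° to longitude and 90° to latitude: 332.38523, 137.32648.
Field: 332.38523/20 → 16 → Q, 137.32648/10 → 13 → N; chars QN.
Square: 12.38523/2 → 6, 7.32648/1 → 7; chars 67.
Subsquare: 0.38523/0.0833333 → 4 → e, 0.32648/0.0416667 → 7 → h; chars eh.
Extended square: 0.05190/0.00833333 → 6, 0.03482/0.00416667 → 8; chars 68.

QN67eh68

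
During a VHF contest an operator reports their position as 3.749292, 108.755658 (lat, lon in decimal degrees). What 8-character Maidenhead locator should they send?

OJ43jr09

Shift to the Maidenhead origin (180°W, 90°S): lon 288.75566, lat 93.74929.
Field: 288.75566/20 → 14 → O, 93.74929/10 → 9 → J; chars OJ.
Square: 8.75566/2 → 4, 3.74929/1 → 3; chars 43.
Subsquare: 0.75566/0.0833333 → 9 → j, 0.74929/0.0416667 → 17 → r; chars jr.
Extended square: 0.00566/0.00833333 → 0, 0.04096/0.00416667 → 9; chars 09.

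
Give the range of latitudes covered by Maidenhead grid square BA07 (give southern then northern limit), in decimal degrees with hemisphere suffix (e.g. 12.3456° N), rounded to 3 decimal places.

83.000° S, 82.000° S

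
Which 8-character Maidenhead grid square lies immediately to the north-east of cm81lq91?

CM81mq02

Longitude extended square 9; +1 → 10, wraps to 0, carry into subsquare.
Longitude subsquare l = 11; +1 → 12 = m.
Latitude extended square 1; +1 → 2.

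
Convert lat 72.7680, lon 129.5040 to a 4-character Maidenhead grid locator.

PQ42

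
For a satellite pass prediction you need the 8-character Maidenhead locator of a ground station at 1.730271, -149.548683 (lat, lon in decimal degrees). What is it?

BJ51fr45

Add 180° to longitude and 90° to latitude: 30.45132, 91.73027.
Field: 30.45132/20 → 1 → B, 91.73027/10 → 9 → J; chars BJ.
Square: 10.45132/2 → 5, 1.73027/1 → 1; chars 51.
Subsquare: 0.45132/0.0833333 → 5 → f, 0.73027/0.0416667 → 17 → r; chars fr.
Extended square: 0.03465/0.00833333 → 4, 0.02194/0.00416667 → 5; chars 45.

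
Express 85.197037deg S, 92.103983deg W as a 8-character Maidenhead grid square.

EA34wt72

Offset from 180°W / 90°S: lon 87.89602°, lat 4.80296°.
Field: 87.89602/20 → 4 → E, 4.80296/10 → 0 → A; chars EA.
Square: 7.89602/2 → 3, 4.80296/1 → 4; chars 34.
Subsquare: 1.89602/0.0833333 → 22 → w, 0.80296/0.0416667 → 19 → t; chars wt.
Extended square: 0.06268/0.00833333 → 7, 0.01130/0.00416667 → 2; chars 72.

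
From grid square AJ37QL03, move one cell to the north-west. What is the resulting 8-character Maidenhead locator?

AJ37pl94

Longitude extended square 0; −1 → -1, wraps to 9, carry into subsquare.
Longitude subsquare q = 16; −1 → 15 = p.
Latitude extended square 3; +1 → 4.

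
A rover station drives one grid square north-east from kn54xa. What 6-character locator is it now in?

Longitude subsquare x = 23; +1 → 24, wraps to 0 = a, carry into square.
Longitude square 5; +1 → 6.
Latitude subsquare a = 0; +1 → 1 = b.

KN64ab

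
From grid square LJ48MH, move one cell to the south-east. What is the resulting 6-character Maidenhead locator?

Longitude subsquare m = 12; +1 → 13 = n.
Latitude subsquare h = 7; −1 → 6 = g.

LJ48ng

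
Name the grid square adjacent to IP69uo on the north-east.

IP69vp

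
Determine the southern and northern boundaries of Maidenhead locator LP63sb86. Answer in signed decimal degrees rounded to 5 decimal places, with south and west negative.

63.06667, 63.07083

Field L=11, P=15: +11·20° lon, +15·10° lat → SW at lon 40°, lat 60°.
Square 6, 3: +6·2° lon, +3·1° lat → SW at lon 52°, lat 63°.
Subsquare s=18, b=1: +18·0.0833333° lon, +1·0.0416667° lat → SW at lon 53.5°, lat 63.0417°.
Extended square 8, 6: +8·0.00833333° lon, +6·0.00416667° lat → SW at lon 53.5667°, lat 63.0667°.
Cell spans 0.00833333° lon × 0.00416667° lat.
south 63.06667, north 63.07083.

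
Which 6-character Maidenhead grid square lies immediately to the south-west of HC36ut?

Longitude subsquare u = 20; −1 → 19 = t.
Latitude subsquare t = 19; −1 → 18 = s.

HC36ts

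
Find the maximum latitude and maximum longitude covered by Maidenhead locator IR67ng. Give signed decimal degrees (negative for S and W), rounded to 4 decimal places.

87.2917, -6.8333

Field I=8, R=17: +8·20° lon, +17·10° lat → SW at lon -20°, lat 80°.
Square 6, 7: +6·2° lon, +7·1° lat → SW at lon -8°, lat 87°.
Subsquare n=13, g=6: +13·0.0833333° lon, +6·0.0416667° lat → SW at lon -6.91667°, lat 87.25°.
Cell spans 0.0833333° lon × 0.0416667° lat. NE corner is SW corner plus one full cell.
latitude 87.2917, longitude -6.8333.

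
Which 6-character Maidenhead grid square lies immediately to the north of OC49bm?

OC49bn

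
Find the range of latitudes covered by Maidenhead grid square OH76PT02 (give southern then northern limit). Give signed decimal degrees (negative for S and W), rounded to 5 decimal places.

Field O=14, H=7: +14·20° lon, +7·10° lat → SW at lon 100°, lat -20°.
Square 7, 6: +7·2° lon, +6·1° lat → SW at lon 114°, lat -14°.
Subsquare p=15, t=19: +15·0.0833333° lon, +19·0.0416667° lat → SW at lon 115.25°, lat -13.2083°.
Extended square 0, 2: +0·0.00833333° lon, +2·0.00416667° lat → SW at lon 115.25°, lat -13.2°.
Cell spans 0.00833333° lon × 0.00416667° lat.
south -13.20000, north -13.19583.

-13.20000, -13.19583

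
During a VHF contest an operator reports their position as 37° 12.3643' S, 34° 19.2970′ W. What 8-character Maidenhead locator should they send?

HF22ut10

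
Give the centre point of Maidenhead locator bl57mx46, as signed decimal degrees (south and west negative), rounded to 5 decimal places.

Field B=1, L=11: +1·20° lon, +11·10° lat → SW at lon -160°, lat 20°.
Square 5, 7: +5·2° lon, +7·1° lat → SW at lon -150°, lat 27°.
Subsquare m=12, x=23: +12·0.0833333° lon, +23·0.0416667° lat → SW at lon -149°, lat 27.9583°.
Extended square 4, 6: +4·0.00833333° lon, +6·0.00416667° lat → SW at lon -148.967°, lat 27.9833°.
Cell spans 0.00833333° lon × 0.00416667° lat. Centre is SW corner plus half of each.
latitude 27.98542, longitude -148.96250.

27.98542, -148.96250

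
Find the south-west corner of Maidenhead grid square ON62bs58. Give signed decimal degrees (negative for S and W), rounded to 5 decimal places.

42.78333, 112.12500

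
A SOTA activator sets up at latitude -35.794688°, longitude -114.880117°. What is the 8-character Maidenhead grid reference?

Offset from 180°W / 90°S: lon 65.11988°, lat 54.20531°.
Field (20°×10°, letters A–R): lon ⌊65.11988/20⌋ = 3 → D; lat ⌊54.20531/10⌋ = 5 → F.
Square (2°×1°, digits 0–9): lon ⌊5.11988/2⌋ = 2; lat ⌊4.20531/1⌋ = 4.
Subsquare (5′×2.5′, letters a–x): lon ⌊1.11988/0.0833333⌋ = 13 → n; lat ⌊0.20531/0.0416667⌋ = 4 → e.
Extended square (30″×15″, digits 0–9): lon ⌊0.03655/0.00833333⌋ = 4; lat ⌊0.03865/0.00416667⌋ = 9.

DF24ne49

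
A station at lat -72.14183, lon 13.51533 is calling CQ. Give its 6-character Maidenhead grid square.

JB67su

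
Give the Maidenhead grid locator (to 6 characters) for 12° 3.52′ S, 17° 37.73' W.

IH17ew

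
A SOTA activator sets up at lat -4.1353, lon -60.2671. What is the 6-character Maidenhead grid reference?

Shift to the Maidenhead origin (180°W, 90°S): lon 119.7329, lat 85.8647.
Field: 119.7329/20 → 5 → F, 85.8647/10 → 8 → I; chars FI.
Square: 19.7329/2 → 9, 5.8647/1 → 5; chars 95.
Subsquare: 1.7329/0.0833333 → 20 → u, 0.8647/0.0416667 → 20 → u; chars uu.

FI95uu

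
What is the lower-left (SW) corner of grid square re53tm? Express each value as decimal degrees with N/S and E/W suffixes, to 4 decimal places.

46.5000° S, 171.5833° E

Field R=17, E=4: +17·20° lon, +4·10° lat → SW at lon 160°, lat -50°.
Square 5, 3: +5·2° lon, +3·1° lat → SW at lon 170°, lat -47°.
Subsquare t=19, m=12: +19·0.0833333° lon, +12·0.0416667° lat → SW at lon 171.583°, lat -46.5°.
latitude 46.5000° S, longitude 171.5833° E.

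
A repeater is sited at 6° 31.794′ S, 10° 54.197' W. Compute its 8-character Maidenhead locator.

Offset from 180°W / 90°S: lon 169.09672°, lat 83.47010°.
Field: lon ⌊169.09672/20⌋ = 8 → I; lat ⌊83.47010/10⌋ = 8 → I.
Square: lon ⌊9.09672/2⌋ = 4; lat ⌊3.47010/1⌋ = 3.
Subsquare: lon ⌊1.09672/0.0833333⌋ = 13 → n; lat ⌊0.47010/0.0416667⌋ = 11 → l.
Extended square: lon ⌊0.01338/0.00833333⌋ = 1; lat ⌊0.01177/0.00416667⌋ = 2.

II43nl12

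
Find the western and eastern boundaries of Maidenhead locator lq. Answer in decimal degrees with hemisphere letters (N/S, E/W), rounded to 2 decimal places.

Field L=11, Q=16: +11·20° lon, +16·10° lat → SW at lon 40°, lat 70°.
Cell spans 20° lon × 10° lat.
west 40.00° E, east 60.00° E.

40.00° E, 60.00° E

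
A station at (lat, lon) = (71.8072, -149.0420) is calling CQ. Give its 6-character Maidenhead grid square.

Add 180° to longitude and 90° to latitude: 30.9580, 161.8072.
Field (20°×10°, letters A–R): 30.9580/20 → 1 → B, 161.8072/10 → 16 → Q; chars BQ.
Square (2°×1°, digits 0–9): 10.9580/2 → 5, 1.8072/1 → 1; chars 51.
Subsquare (5′×2.5′, letters a–x): 0.9580/0.0833333 → 11 → l, 0.8072/0.0416667 → 19 → t; chars lt.

BQ51lt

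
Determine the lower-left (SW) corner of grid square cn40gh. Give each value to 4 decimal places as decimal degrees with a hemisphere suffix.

40.2917° N, 131.5000° W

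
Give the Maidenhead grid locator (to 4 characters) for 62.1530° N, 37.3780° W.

Shift to the Maidenhead origin (180°W, 90°S): lon 142.62, lat 152.15.
Field: 142.62/20 → 7 → H, 152.15/10 → 15 → P; chars HP.
Square: 2.62/2 → 1, 2.15/1 → 2; chars 12.

HP12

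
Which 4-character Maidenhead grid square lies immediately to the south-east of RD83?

RD92

Longitude square 8; +1 → 9.
Latitude square 3; −1 → 2.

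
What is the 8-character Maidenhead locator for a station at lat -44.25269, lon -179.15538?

Add 180° to longitude and 90° to latitude: 0.84462, 45.74731.
Field: lon ⌊0.84462/20⌋ = 0 → A; lat ⌊45.74731/10⌋ = 4 → E.
Square: lon ⌊0.84462/2⌋ = 0; lat ⌊5.74731/1⌋ = 5.
Subsquare: lon ⌊0.84462/0.0833333⌋ = 10 → k; lat ⌊0.74731/0.0416667⌋ = 17 → r.
Extended square: lon ⌊0.01129/0.00833333⌋ = 1; lat ⌊0.03898/0.00416667⌋ = 9.

AE05kr19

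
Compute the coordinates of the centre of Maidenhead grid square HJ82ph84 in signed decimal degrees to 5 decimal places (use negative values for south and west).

Field H=7, J=9: +7·20° lon, +9·10° lat → SW at lon -40°, lat 0°.
Square 8, 2: +8·2° lon, +2·1° lat → SW at lon -24°, lat 2°.
Subsquare p=15, h=7: +15·0.0833333° lon, +7·0.0416667° lat → SW at lon -22.75°, lat 2.29167°.
Extended square 8, 4: +8·0.00833333° lon, +4·0.00416667° lat → SW at lon -22.6833°, lat 2.30833°.
Cell spans 0.00833333° lon × 0.00416667° lat. Centre is SW corner plus half of each.
latitude 2.31042, longitude -22.67917.

2.31042, -22.67917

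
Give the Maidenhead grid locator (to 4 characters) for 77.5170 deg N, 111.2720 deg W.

DQ47

Shift to the Maidenhead origin (180°W, 90°S): lon 68.73, lat 167.52.
Field: lon ⌊68.73/20⌋ = 3 → D; lat ⌊167.52/10⌋ = 16 → Q.
Square: lon ⌊8.73/2⌋ = 4; lat ⌊7.52/1⌋ = 7.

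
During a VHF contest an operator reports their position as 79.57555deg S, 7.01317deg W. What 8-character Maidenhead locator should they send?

IB60lk81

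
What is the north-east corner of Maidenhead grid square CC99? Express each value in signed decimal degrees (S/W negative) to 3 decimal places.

-60.000, -120.000

Field C=2, C=2: +2·20° lon, +2·10° lat → SW at lon -140°, lat -70°.
Square 9, 9: +9·2° lon, +9·1° lat → SW at lon -122°, lat -61°.
Cell spans 2° lon × 1° lat. NE corner is SW corner plus one full cell.
latitude -60.000, longitude -120.000.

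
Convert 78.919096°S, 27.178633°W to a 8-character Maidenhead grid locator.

HB61jb89

Add 180° to longitude and 90° to latitude: 152.82137, 11.08090.
Field (20°×10°, letters A–R): 152.82137/20 → 7 → H, 11.08090/10 → 1 → B; chars HB.
Square (2°×1°, digits 0–9): 12.82137/2 → 6, 1.08090/1 → 1; chars 61.
Subsquare (5′×2.5′, letters a–x): 0.82137/0.0833333 → 9 → j, 0.08090/0.0416667 → 1 → b; chars jb.
Extended square (30″×15″, digits 0–9): 0.07137/0.00833333 → 8, 0.03924/0.00416667 → 9; chars 89.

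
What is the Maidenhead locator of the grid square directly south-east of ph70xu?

Longitude subsquare x = 23; +1 → 24, wraps to 0 = a, carry into square.
Longitude square 7; +1 → 8.
Latitude subsquare u = 20; −1 → 19 = t.

PH80at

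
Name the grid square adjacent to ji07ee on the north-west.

Longitude subsquare e = 4; −1 → 3 = d.
Latitude subsquare e = 4; +1 → 5 = f.

JI07df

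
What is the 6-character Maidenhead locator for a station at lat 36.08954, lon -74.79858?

Shift to the Maidenhead origin (180°W, 90°S): lon 105.2014, lat 126.0895.
Field: 105.2014/20 → 5 → F, 126.0895/10 → 12 → M; chars FM.
Square: 5.2014/2 → 2, 6.0895/1 → 6; chars 26.
Subsquare: 1.2014/0.0833333 → 14 → o, 0.0895/0.0416667 → 2 → c; chars oc.

FM26oc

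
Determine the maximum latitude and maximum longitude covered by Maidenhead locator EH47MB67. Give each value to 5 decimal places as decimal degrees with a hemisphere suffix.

12.92500° S, 90.94167° W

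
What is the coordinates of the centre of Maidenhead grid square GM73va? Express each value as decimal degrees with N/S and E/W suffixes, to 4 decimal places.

Field G=6, M=12: +6·20° lon, +12·10° lat → SW at lon -60°, lat 30°.
Square 7, 3: +7·2° lon, +3·1° lat → SW at lon -46°, lat 33°.
Subsquare v=21, a=0: +21·0.0833333° lon, +0·0.0416667° lat → SW at lon -44.25°, lat 33°.
Cell spans 0.0833333° lon × 0.0416667° lat. Centre is SW corner plus half of each.
latitude 33.0208° N, longitude 44.2083° W.

33.0208° N, 44.2083° W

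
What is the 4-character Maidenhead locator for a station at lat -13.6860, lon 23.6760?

Add 180° to longitude and 90° to latitude: 203.68, 76.31.
Field: 203.68/20 → 10 → K, 76.31/10 → 7 → H; chars KH.
Square: 3.68/2 → 1, 6.31/1 → 6; chars 16.

KH16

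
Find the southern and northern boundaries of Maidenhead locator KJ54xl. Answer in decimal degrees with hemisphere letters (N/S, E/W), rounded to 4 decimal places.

Field K=10, J=9: +10·20° lon, +9·10° lat → SW at lon 20°, lat 0°.
Square 5, 4: +5·2° lon, +4·1° lat → SW at lon 30°, lat 4°.
Subsquare x=23, l=11: +23·0.0833333° lon, +11·0.0416667° lat → SW at lon 31.9167°, lat 4.45833°.
Cell spans 0.0833333° lon × 0.0416667° lat.
south 4.4583° N, north 4.5000° N.

4.4583° N, 4.5000° N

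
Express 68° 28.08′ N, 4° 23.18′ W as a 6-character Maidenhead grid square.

IP78tl

Shift to the Maidenhead origin (180°W, 90°S): lon 175.6137, lat 158.4680.
Field: lon ⌊175.6137/20⌋ = 8 → I; lat ⌊158.4680/10⌋ = 15 → P.
Square: lon ⌊15.6137/2⌋ = 7; lat ⌊8.4680/1⌋ = 8.
Subsquare: lon ⌊1.6137/0.0833333⌋ = 19 → t; lat ⌊0.4680/0.0416667⌋ = 11 → l.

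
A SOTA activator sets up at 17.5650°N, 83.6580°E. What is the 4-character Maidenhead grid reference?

NK17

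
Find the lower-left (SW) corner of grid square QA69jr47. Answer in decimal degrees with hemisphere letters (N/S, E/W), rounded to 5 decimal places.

Field Q=16, A=0: +16·20° lon, +0·10° lat → SW at lon 140°, lat -90°.
Square 6, 9: +6·2° lon, +9·1° lat → SW at lon 152°, lat -81°.
Subsquare j=9, r=17: +9·0.0833333° lon, +17·0.0416667° lat → SW at lon 152.75°, lat -80.2917°.
Extended square 4, 7: +4·0.00833333° lon, +7·0.00416667° lat → SW at lon 152.783°, lat -80.2625°.
latitude 80.26250° S, longitude 152.78333° E.

80.26250° S, 152.78333° E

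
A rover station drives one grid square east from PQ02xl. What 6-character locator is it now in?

Longitude subsquare x = 23; +1 → 24, wraps to 0 = a, carry into square.
Longitude square 0; +1 → 1.
The latitude characters are unchanged.

PQ12al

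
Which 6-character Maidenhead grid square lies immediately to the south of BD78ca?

BD77cx

Latitude subsquare a = 0; −1 → -1, wraps to 23 = x, carry into square.
Latitude square 8; −1 → 7.
The longitude characters are unchanged.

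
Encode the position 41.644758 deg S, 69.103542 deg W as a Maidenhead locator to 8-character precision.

Add 180° to longitude and 90° to latitude: 110.89646, 48.35524.
Field: lon ⌊110.89646/20⌋ = 5 → F; lat ⌊48.35524/10⌋ = 4 → E.
Square: lon ⌊10.89646/2⌋ = 5; lat ⌊8.35524/1⌋ = 8.
Subsquare: lon ⌊0.89646/0.0833333⌋ = 10 → k; lat ⌊0.35524/0.0416667⌋ = 8 → i.
Extended square: lon ⌊0.06312/0.00833333⌋ = 7; lat ⌊0.02191/0.00416667⌋ = 5.

FE58ki75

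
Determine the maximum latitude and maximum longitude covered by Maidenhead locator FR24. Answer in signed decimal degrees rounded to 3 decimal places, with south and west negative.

Field F=5, R=17: +5·20° lon, +17·10° lat → SW at lon -80°, lat 80°.
Square 2, 4: +2·2° lon, +4·1° lat → SW at lon -76°, lat 84°.
Cell spans 2° lon × 1° lat. NE corner is SW corner plus one full cell.
latitude 85.000, longitude -74.000.

85.000, -74.000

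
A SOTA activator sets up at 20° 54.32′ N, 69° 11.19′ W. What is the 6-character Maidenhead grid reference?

Shift to the Maidenhead origin (180°W, 90°S): lon 110.8135, lat 110.9053.
Field (20°×10°, letters A–R): 110.8135/20 → 5 → F, 110.9053/10 → 11 → L; chars FL.
Square (2°×1°, digits 0–9): 10.8135/2 → 5, 0.9053/1 → 0; chars 50.
Subsquare (5′×2.5′, letters a–x): 0.8135/0.0833333 → 9 → j, 0.9053/0.0416667 → 21 → v; chars jv.

FL50jv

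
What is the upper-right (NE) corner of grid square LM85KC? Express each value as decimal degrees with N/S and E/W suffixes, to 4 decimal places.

35.1250° N, 56.9167° E

Field L=11, M=12: +11·20° lon, +12·10° lat → SW at lon 40°, lat 30°.
Square 8, 5: +8·2° lon, +5·1° lat → SW at lon 56°, lat 35°.
Subsquare k=10, c=2: +10·0.0833333° lon, +2·0.0416667° lat → SW at lon 56.8333°, lat 35.0833°.
Cell spans 0.0833333° lon × 0.0416667° lat. NE corner is SW corner plus one full cell.
latitude 35.1250° N, longitude 56.9167° E.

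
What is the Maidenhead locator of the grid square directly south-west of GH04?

FH93

Longitude square 0; −1 → -1, wraps to 9, carry into field.
Longitude field G = 6; −1 → 5 = F.
Latitude square 4; −1 → 3.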